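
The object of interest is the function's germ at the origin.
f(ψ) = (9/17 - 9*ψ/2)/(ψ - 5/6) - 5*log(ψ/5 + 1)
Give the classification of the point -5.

The point is a logarithmic branch point.

The term (-5)*log(1 - ψ/(-5)) has argument 1 - -5/(-5) = 0 at -5: a logarithmic (infinitely-sheeted) branch point; the remaining terms are analytic or single-valued there.


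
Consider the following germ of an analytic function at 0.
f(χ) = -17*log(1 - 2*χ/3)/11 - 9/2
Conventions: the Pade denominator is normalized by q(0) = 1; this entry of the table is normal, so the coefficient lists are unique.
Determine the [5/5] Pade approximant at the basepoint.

The Pade approximant has numerator coefficients [-9/2, 563/66, -64/11, 4568/2673, -1016/5103, 15256/2525985]; denominator coefficients [1, -5/3, 80/81, -20/81, 40/1701, -8/15309].

Taylor coefficients needed (expand at 0): a_0 = -9/2, a_1 = 34/33, a_2 = 34/99, a_3 = 136/891, a_4 = 68/891, a_5 = 544/13365, a_6 = 544/24057, a_7 = 2176/168399, a_8 = 544/72171, a_9 = 8704/1948617, a_10 = 8704/3247695.
Write the denominator as Q(χ) = 1 + q1*χ + q2*χ^2 + q3*χ^3 + q4*χ^4 + q5*χ^5. Requiring Q*f - P = O(χ^11) with deg P <= 5 kills the coefficients of χ^6..χ^10 in Q*f:
  χ^6: a_6 + q1*a_5 + q2*a_4 + q3*a_3 + q4*a_2 + q5*a_1 = 0, i.e. 544/24057 + (544/13365)*q1 + (68/891)*q2 + (136/891)*q3 + (34/99)*q4 + (34/33)*q5 = 0.
  χ^7: a_7 + q1*a_6 + q2*a_5 + q3*a_4 + q4*a_3 + q5*a_2 = 0, i.e. 2176/168399 + (544/24057)*q1 + (544/13365)*q2 + (68/891)*q3 + (136/891)*q4 + (34/99)*q5 = 0.
  χ^8: a_8 + q1*a_7 + q2*a_6 + q3*a_5 + q4*a_4 + q5*a_3 = 0, i.e. 544/72171 + (2176/168399)*q1 + (544/24057)*q2 + (544/13365)*q3 + (68/891)*q4 + (136/891)*q5 = 0.
  χ^9: a_9 + q1*a_8 + q2*a_7 + q3*a_6 + q4*a_5 + q5*a_4 = 0, i.e. 8704/1948617 + (544/72171)*q1 + (2176/168399)*q2 + (544/24057)*q3 + (544/13365)*q4 + (68/891)*q5 = 0.
  χ^10: a_10 + q1*a_9 + q2*a_8 + q3*a_7 + q4*a_6 + q5*a_5 = 0, i.e. 8704/3247695 + (8704/1948617)*q1 + (544/72171)*q2 + (2176/168399)*q3 + (544/24057)*q4 + (544/13365)*q5 = 0.
Solving this linear system: q1 = -5/3, q2 = 80/81, q3 = -20/81, q4 = 40/1701, q5 = -8/15309.
The numerator is Q*f truncated at degree 5: P0 = a_0 = -9/2; P1 = a_1 + q1*a_0 = 563/66; P2 = a_2 + q1*a_1 + q2*a_0 = -64/11; P3 = a_3 + q1*a_2 + q2*a_1 + q3*a_0 = 4568/2673; P4 = a_4 + q1*a_3 + q2*a_2 + q3*a_1 + q4*a_0 = -1016/5103; P5 = a_5 + q1*a_4 + q2*a_3 + q3*a_2 + q4*a_1 + q5*a_0 = 15256/2525985.


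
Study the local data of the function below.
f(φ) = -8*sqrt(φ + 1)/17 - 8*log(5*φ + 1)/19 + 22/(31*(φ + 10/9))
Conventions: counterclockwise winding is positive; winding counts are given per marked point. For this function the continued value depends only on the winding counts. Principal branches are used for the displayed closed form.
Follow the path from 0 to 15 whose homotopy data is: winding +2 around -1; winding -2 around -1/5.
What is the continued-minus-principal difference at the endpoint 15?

The rational part is single-valued and drops out of the difference; each branch term changes only by its own monodromy.
(-8/17)*sqrt(1 - φ/(-1)): winding +2 is even, the square root returns to the same sheet, contribution 0.
(-8/19)*log(1 - φ/(-1/5)): each positive loop around -1/5 adds 2*pi*i to the log, so winding -2 contributes (-8/19)*(-2)*2*pi*i = (32/19)*pi*i.
Summing the contributions at φ = 15 gives (32/19)*pi*i.

Continued minus principal equals (32/19)*pi*i.


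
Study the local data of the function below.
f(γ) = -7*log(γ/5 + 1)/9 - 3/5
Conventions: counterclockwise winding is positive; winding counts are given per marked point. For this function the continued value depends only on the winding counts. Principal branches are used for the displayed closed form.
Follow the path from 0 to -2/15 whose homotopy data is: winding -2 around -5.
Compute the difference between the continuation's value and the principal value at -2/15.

Continued minus principal equals (28/9)*pi*i.

The rational part is single-valued and drops out of the difference; each branch term changes only by its own monodromy.
(-7/9)*log(1 - γ/(-5)): each positive loop around -5 adds 2*pi*i to the log, so winding -2 contributes (-7/9)*(-2)*2*pi*i = (28/9)*pi*i.
Summing the contributions at γ = -2/15 gives (28/9)*pi*i.


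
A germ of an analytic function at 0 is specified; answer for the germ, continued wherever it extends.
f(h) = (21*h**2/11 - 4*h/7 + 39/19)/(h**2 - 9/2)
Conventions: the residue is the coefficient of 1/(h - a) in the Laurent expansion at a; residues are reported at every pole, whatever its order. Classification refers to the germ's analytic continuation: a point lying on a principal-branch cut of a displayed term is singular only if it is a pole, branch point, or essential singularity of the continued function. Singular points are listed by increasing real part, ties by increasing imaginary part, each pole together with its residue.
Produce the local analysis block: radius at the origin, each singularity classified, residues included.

Denominator factor (h**2 - 9/2): discriminant 18, real irrational roots (3/2)*sqrt(2) and -(3/2)*sqrt(2); poles of order 1, moduli (3/2)*sqrt(2) and (3/2)*sqrt(2).
The radius of convergence is the smallest modulus among the singular points: (3/2)*sqrt(2).
The factor h**2 - 9/2 splits as (h - a)(h - a') with a = -(3/2)*sqrt(2), a' = (3/2)*sqrt(2). At the order-1 pole a set g(h) = (h - a)*f(h) = [21*h**2/11 - 4*h/7 + 39/19] / (h - a').
Simple pole: residue = g(a) at a = -(3/2)*sqrt(2), which is -2/7 - (1483/836)*sqrt(2).
The factor h**2 - 9/2 splits as (h - a)(h - a') with a = (3/2)*sqrt(2), a' = -(3/2)*sqrt(2). At the order-1 pole a set g(h) = (h - a)*f(h) = [21*h**2/11 - 4*h/7 + 39/19] / (h - a').
Simple pole: residue = g(a) at a = (3/2)*sqrt(2), which is -2/7 + (1483/836)*sqrt(2).
List the singular points by increasing real part (a conjugate pair: the negative imaginary part first).

Radius of convergence at 0: (3/2)*sqrt(2).
At -(3/2)*sqrt(2): a pole of order 1; residue -2/7 - (1483/836)*sqrt(2).
At (3/2)*sqrt(2): a pole of order 1; residue -2/7 + (1483/836)*sqrt(2).


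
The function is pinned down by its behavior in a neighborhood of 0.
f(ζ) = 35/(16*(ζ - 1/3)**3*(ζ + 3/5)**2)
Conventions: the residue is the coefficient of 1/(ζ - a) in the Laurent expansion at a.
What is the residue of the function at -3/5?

The residue is -759375/87808.

At the order-2 pole -3/5 set g(ζ) = (ζ - (-3/5))^2*f(ζ) = 35/(16*(ζ - 1/3)**3).
Order-2 pole: residue = g'(a); g'(-3/5) = -759375/87808, so the residue is -759375/87808.


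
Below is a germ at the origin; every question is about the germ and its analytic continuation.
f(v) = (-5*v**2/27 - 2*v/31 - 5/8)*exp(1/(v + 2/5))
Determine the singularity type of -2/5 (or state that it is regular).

The exponent 1/(v - (-2/5)) has a pole at -2/5, so exp(1/(v - (-2/5))) takes every nonzero value near it: an essential singularity (not a pole of any order).

The point is an essential singularity.


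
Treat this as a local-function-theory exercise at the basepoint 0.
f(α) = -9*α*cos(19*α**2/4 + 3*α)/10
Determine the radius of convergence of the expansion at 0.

The radius of convergence is infinite.

The factor cos(19*α**2/4 + 3*α) is entire and contributes no finite singular point.
The polynomial part has no poles.
No finite singular points: the Taylor series at 0 converges everywhere.


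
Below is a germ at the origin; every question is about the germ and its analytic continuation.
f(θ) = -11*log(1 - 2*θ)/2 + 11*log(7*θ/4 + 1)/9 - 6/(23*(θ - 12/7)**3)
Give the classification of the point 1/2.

The point is a logarithmic branch point.

The term (-11/2)*log(1 - θ/(1/2)) has argument 1 - 1/2/(1/2) = 0 at 1/2: a logarithmic (infinitely-sheeted) branch point; the remaining terms are analytic or single-valued there.


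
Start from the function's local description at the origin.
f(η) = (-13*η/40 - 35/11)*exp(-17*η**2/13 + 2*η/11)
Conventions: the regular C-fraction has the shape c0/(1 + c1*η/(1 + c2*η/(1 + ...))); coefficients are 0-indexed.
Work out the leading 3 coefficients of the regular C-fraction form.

The regular C-fraction coefficients are [-35/11, -4373/15400, 4172103477/875474600].

Taylor coefficients (expand at 0): a_0 = -35/11, a_1 = -4373/4840, a_2 = 1401251/346060.
c0 = a_0 = -35/11. Peel one level at a time: if S = 1 + c*η/S' with S'(0) = 1, then c is the η-coefficient of S and S' = c*η/(S - 1).
S_1 = c0/f = 1 + (-4373/15400)*η + (4172103477/3083080000)*η^2 + ...; c1 = -4373/15400.
S_2 = c1*η/(S_1 - 1) = 1 + (4172103477/875474600)*η + ...; c2 = 4172103477/875474600.


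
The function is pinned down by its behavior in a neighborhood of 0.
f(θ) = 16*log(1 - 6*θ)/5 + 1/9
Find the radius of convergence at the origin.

Branch term (16/5)*log(1 - θ/(1/6)): its argument vanishes at θ = 1/6, a logarithmic branch point, modulus 1/6.
The radius of convergence is the smallest modulus among the singular points: 1/6.

The radius of convergence is 1/6.


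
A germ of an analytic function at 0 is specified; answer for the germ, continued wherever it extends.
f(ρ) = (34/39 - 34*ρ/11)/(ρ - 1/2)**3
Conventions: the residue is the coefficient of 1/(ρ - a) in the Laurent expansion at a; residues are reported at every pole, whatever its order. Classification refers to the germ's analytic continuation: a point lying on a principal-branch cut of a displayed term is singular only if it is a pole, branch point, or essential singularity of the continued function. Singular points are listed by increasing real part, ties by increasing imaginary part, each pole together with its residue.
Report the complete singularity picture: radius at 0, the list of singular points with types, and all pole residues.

Denominator factor (ρ - 1/2)^3: pole of order 3 at 1/2, modulus 1/2.
The radius of convergence is the smallest modulus among the singular points: 1/2.
At the order-3 pole 1/2 set g(ρ) = (ρ - (1/2))^3*f(ρ) = 34/39 - 34*ρ/11.
Order-3 pole: residue = g''(a)/2; g''(1/2) = 0, so the residue is 0.

Radius of convergence at 0: 1/2.
At 1/2: a pole of order 3; residue 0.


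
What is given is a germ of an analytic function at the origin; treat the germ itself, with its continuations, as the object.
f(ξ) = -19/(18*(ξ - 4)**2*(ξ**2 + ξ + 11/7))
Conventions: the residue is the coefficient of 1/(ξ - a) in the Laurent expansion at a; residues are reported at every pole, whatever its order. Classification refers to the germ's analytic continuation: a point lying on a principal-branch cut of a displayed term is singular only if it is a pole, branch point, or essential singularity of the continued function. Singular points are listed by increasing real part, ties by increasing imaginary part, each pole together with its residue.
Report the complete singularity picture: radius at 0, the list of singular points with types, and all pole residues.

Denominator factor (ξ**2 + ξ + 11/7): discriminant -37/7, complex-conjugate roots (-1/2) + ((1/14)*sqrt(259))*i and (-1/2) - ((1/14)*sqrt(259))*i; poles of order 1, moduli (1/7)*sqrt(77) and (1/7)*sqrt(77).
Denominator factor (ξ - 4)^2: pole of order 2 at 4, modulus 4.
The radius of convergence is the smallest modulus among the singular points: (1/7)*sqrt(77).
The factor ξ**2 + ξ + 11/7 splits as (ξ - a)(ξ - a') with a = (-1/2) - ((1/14)*sqrt(259))*i, a' = (-1/2) + ((1/14)*sqrt(259))*i. At the order-1 pole a set g(ξ) = (ξ - a)*f(ξ) = [-19/(18*(ξ - 4)**2)] / (ξ - a').
Simple pole: residue = g(a) at a = (-1/2) - ((1/14)*sqrt(259))*i, which is (-931/91204) - ((35245/30370932)*sqrt(259))*i.
The factor ξ**2 + ξ + 11/7 splits as (ξ - a)(ξ - a') with a = (-1/2) + ((1/14)*sqrt(259))*i, a' = (-1/2) - ((1/14)*sqrt(259))*i. At the order-1 pole a set g(ξ) = (ξ - a)*f(ξ) = [-19/(18*(ξ - 4)**2)] / (ξ - a').
Simple pole: residue = g(a) at a = (-1/2) + ((1/14)*sqrt(259))*i, which is (-931/91204) + ((35245/30370932)*sqrt(259))*i.
At the order-2 pole 4 set g(ξ) = (ξ - (4))^2*f(ξ) = -19/(18*(ξ**2 + ξ + 11/7)).
Order-2 pole: residue = g'(a); g'(4) = 931/45602, so the residue is 931/45602.
List the singular points by increasing real part (a conjugate pair: the negative imaginary part first).

Radius of convergence at 0: (1/7)*sqrt(77).
At (-1/2) - ((1/14)*sqrt(259))*i: a pole of order 1; residue (-931/91204) - ((35245/30370932)*sqrt(259))*i.
At (-1/2) + ((1/14)*sqrt(259))*i: a pole of order 1; residue (-931/91204) + ((35245/30370932)*sqrt(259))*i.
At 4: a pole of order 2; residue 931/45602.


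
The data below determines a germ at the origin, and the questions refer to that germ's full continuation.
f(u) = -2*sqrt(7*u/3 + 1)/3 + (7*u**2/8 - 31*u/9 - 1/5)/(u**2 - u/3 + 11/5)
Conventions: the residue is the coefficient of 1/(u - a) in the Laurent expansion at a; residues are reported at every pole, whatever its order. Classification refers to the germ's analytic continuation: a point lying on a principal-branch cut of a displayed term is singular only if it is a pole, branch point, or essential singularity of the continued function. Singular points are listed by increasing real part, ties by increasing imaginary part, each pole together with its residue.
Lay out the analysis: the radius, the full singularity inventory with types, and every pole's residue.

Radius of convergence at 0: 3/7.
At -3/7: an algebraic (square-root) branch point.
At (1/6) - ((1/30)*sqrt(1955))*i: a pole of order 1; residue (-227/144) - ((1145/56304)*sqrt(1955))*i.
At (1/6) + ((1/30)*sqrt(1955))*i: a pole of order 1; residue (-227/144) + ((1145/56304)*sqrt(1955))*i.

Denominator factor (u**2 - u/3 + 11/5): discriminant -391/45, complex-conjugate roots (1/6) + ((1/30)*sqrt(1955))*i and (1/6) - ((1/30)*sqrt(1955))*i; poles of order 1, moduli (1/5)*sqrt(55) and (1/5)*sqrt(55).
Branch term (-2/3)*sqrt(1 - u/(-3/7)): its argument vanishes at u = -3/7, a square-root branch point, modulus 3/7.
The radius of convergence is the smallest modulus among the singular points: 3/7.
The branch term is analytic at (1/6) - ((1/30)*sqrt(1955))*i and contributes nothing to the residue; only the rational part matters.
The factor u**2 - u/3 + 11/5 splits as (u - a)(u - a') with a = (1/6) - ((1/30)*sqrt(1955))*i, a' = (1/6) + ((1/30)*sqrt(1955))*i. At the order-1 pole a set g(u) = (u - a)*(rational part) = [7*u**2/8 - 31*u/9 - 1/5] / (u - a').
Simple pole: residue = g(a) at a = (1/6) - ((1/30)*sqrt(1955))*i, which is (-227/144) - ((1145/56304)*sqrt(1955))*i.
The branch term is analytic at (1/6) + ((1/30)*sqrt(1955))*i and contributes nothing to the residue; only the rational part matters.
The factor u**2 - u/3 + 11/5 splits as (u - a)(u - a') with a = (1/6) + ((1/30)*sqrt(1955))*i, a' = (1/6) - ((1/30)*sqrt(1955))*i. At the order-1 pole a set g(u) = (u - a)*(rational part) = [7*u**2/8 - 31*u/9 - 1/5] / (u - a').
Simple pole: residue = g(a) at a = (1/6) + ((1/30)*sqrt(1955))*i, which is (-227/144) + ((1145/56304)*sqrt(1955))*i.
List the singular points by increasing real part (a conjugate pair: the negative imaginary part first).


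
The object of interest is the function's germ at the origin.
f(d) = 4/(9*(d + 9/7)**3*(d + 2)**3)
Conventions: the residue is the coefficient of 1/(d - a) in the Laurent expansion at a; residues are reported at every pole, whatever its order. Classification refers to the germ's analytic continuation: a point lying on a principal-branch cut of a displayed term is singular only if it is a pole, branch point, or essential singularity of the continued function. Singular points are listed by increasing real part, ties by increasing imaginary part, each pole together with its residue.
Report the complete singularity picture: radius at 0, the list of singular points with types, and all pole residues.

Denominator factor (d + 2)^3: pole of order 3 at -2, modulus 2.
Denominator factor (d + 9/7)^3: pole of order 3 at -9/7, modulus 9/7.
The radius of convergence is the smallest modulus among the singular points: 9/7.
At the order-3 pole -2 set g(d) = (d - (-2))^3*f(d) = 4/(9*(d + 9/7)**3).
Order-3 pole: residue = g''(a)/2; g''(-2) = -268912/9375, so the residue is -134456/9375.
At the order-3 pole -9/7 set g(d) = (d - (-9/7))^3*f(d) = 4/(9*(d + 2)**3).
Order-3 pole: residue = g''(a)/2; g''(-9/7) = 268912/9375, so the residue is 134456/9375.
List the singular points by increasing real part (a conjugate pair: the negative imaginary part first).

Radius of convergence at 0: 9/7.
At -2: a pole of order 3; residue -134456/9375.
At -9/7: a pole of order 3; residue 134456/9375.


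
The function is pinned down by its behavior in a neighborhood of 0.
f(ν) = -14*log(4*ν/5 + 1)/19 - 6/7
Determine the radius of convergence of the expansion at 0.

The radius of convergence is 5/4.

Branch term (-14/19)*log(1 - ν/(-5/4)): its argument vanishes at ν = -5/4, a logarithmic branch point, modulus 5/4.
The radius of convergence is the smallest modulus among the singular points: 5/4.


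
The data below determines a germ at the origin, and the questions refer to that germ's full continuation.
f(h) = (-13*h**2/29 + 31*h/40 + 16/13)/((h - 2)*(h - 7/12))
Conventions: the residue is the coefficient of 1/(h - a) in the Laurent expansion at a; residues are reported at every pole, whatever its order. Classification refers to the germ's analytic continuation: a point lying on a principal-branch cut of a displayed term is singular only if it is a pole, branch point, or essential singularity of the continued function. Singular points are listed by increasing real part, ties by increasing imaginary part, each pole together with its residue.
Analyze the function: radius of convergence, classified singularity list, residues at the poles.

Radius of convergence at 0: 7/12.
At 7/12: a pole of order 1; residue -830777/769080.
At 2: a pole of order 1; residue 22341/32045.

Denominator factor (h - 2): pole of order 1 at 2, modulus 2.
Denominator factor (h - 7/12): pole of order 1 at 7/12, modulus 7/12.
The radius of convergence is the smallest modulus among the singular points: 7/12.
At the order-1 pole 7/12 set g(h) = (h - (7/12))*f(h) = (-13*h**2/29 + 31*h/40 + 16/13)/(h - 2).
Simple pole: residue = g(a) at a = 7/12, which is -830777/769080.
At the order-1 pole 2 set g(h) = (h - (2))*f(h) = (-13*h**2/29 + 31*h/40 + 16/13)/(h - 7/12).
Simple pole: residue = g(a) at a = 2, which is 22341/32045.
List the singular points by increasing real part (a conjugate pair: the negative imaginary part first).


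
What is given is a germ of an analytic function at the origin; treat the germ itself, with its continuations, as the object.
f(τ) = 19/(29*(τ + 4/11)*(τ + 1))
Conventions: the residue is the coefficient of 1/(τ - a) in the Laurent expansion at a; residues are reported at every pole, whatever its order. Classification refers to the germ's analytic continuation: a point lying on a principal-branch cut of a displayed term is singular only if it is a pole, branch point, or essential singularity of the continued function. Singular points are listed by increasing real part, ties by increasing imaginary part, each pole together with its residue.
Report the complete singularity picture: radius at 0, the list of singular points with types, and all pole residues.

Denominator factor (τ + 4/11): pole of order 1 at -4/11, modulus 4/11.
Denominator factor (τ + 1): pole of order 1 at -1, modulus 1.
The radius of convergence is the smallest modulus among the singular points: 4/11.
At the order-1 pole -1 set g(τ) = (τ - (-1))*f(τ) = 19/(29*(τ + 4/11)).
Simple pole: residue = g(a) at a = -1, which is -209/203.
At the order-1 pole -4/11 set g(τ) = (τ - (-4/11))*f(τ) = 19/(29*(τ + 1)).
Simple pole: residue = g(a) at a = -4/11, which is 209/203.
List the singular points by increasing real part (a conjugate pair: the negative imaginary part first).

Radius of convergence at 0: 4/11.
At -1: a pole of order 1; residue -209/203.
At -4/11: a pole of order 1; residue 209/203.


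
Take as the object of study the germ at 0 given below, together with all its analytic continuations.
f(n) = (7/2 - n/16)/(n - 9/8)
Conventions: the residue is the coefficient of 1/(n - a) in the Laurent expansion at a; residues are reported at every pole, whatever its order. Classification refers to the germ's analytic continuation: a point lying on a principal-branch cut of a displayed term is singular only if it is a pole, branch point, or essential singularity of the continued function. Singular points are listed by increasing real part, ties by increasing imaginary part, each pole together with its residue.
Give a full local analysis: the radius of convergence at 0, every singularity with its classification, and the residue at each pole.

Radius of convergence at 0: 9/8.
At 9/8: a pole of order 1; residue 439/128.

Denominator factor (n - 9/8): pole of order 1 at 9/8, modulus 9/8.
The radius of convergence is the smallest modulus among the singular points: 9/8.
At the order-1 pole 9/8 set g(n) = (n - (9/8))*f(n) = 7/2 - n/16.
Simple pole: residue = g(a) at a = 9/8, which is 439/128.


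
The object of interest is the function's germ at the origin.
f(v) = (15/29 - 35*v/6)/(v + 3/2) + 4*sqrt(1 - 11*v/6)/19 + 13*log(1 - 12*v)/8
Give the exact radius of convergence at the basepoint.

The radius of convergence is 1/12.

Denominator factor (v + 3/2): pole of order 1 at -3/2, modulus 3/2.
Branch term (4/19)*sqrt(1 - v/(6/11)): its argument vanishes at v = 6/11, a square-root branch point, modulus 6/11.
Branch term (13/8)*log(1 - v/(1/12)): its argument vanishes at v = 1/12, a logarithmic branch point, modulus 1/12.
The radius of convergence is the smallest modulus among the singular points: 1/12.


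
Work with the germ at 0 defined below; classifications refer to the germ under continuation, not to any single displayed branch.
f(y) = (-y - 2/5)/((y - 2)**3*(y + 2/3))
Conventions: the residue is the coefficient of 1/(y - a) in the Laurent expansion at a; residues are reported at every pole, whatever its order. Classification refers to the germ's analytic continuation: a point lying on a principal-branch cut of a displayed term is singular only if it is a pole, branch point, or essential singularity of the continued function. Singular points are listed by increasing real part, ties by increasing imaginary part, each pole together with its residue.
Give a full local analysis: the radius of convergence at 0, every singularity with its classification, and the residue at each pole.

Radius of convergence at 0: 2/3.
At -2/3: a pole of order 1; residue -9/640.
At 2: a pole of order 3; residue 9/640.

Denominator factor (y + 2/3): pole of order 1 at -2/3, modulus 2/3.
Denominator factor (y - 2)^3: pole of order 3 at 2, modulus 2.
The radius of convergence is the smallest modulus among the singular points: 2/3.
At the order-1 pole -2/3 set g(y) = (y - (-2/3))*f(y) = (-y - 2/5)/(y - 2)**3.
Simple pole: residue = g(a) at a = -2/3, which is -9/640.
At the order-3 pole 2 set g(y) = (y - (2))^3*f(y) = (-y - 2/5)/(y + 2/3).
Order-3 pole: residue = g''(a)/2; g''(2) = 9/320, so the residue is 9/640.
List the singular points by increasing real part (a conjugate pair: the negative imaginary part first).


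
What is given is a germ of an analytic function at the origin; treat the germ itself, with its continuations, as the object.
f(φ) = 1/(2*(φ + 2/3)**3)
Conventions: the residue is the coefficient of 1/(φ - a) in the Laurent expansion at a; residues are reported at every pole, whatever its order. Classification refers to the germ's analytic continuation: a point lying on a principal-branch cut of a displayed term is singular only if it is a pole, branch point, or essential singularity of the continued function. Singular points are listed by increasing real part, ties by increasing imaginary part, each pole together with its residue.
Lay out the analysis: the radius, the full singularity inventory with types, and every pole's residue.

Denominator factor (φ + 2/3)^3: pole of order 3 at -2/3, modulus 2/3.
The radius of convergence is the smallest modulus among the singular points: 2/3.
At the order-3 pole -2/3 set g(φ) = (φ - (-2/3))^3*f(φ) = 1/2.
Order-3 pole: residue = g''(a)/2; g''(-2/3) = 0, so the residue is 0.

Radius of convergence at 0: 2/3.
At -2/3: a pole of order 3; residue 0.


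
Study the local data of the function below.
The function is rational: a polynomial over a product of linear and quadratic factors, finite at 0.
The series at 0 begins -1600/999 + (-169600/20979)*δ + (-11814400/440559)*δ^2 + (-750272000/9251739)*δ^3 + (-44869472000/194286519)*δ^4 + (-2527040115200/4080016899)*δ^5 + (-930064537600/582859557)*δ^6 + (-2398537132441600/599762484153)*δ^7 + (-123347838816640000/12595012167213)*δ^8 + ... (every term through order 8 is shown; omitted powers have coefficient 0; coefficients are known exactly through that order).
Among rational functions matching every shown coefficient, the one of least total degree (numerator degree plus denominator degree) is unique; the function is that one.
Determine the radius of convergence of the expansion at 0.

The radius of convergence is 1/2.

No rational of total degree below 7 reproduces all 9 coefficients; solving the [0/7] Pade equations on them gives f(δ) = 6/(37*(δ - 1/2)**3*(δ**2 + 3*δ/7 + 9/10)**2), whose expansion matches every shown term.
Denominator factor (δ**2 + 3*δ/7 + 9/10)^2: discriminant -837/245, complex-conjugate roots (-3/14) + ((3/70)*sqrt(465))*i and (-3/14) - ((3/70)*sqrt(465))*i; poles of order 2, moduli (3/10)*sqrt(10) and (3/10)*sqrt(10).
Denominator factor (δ - 1/2)^3: pole of order 3 at 1/2, modulus 1/2.
The radius of convergence is the smallest modulus among the singular points: 1/2.


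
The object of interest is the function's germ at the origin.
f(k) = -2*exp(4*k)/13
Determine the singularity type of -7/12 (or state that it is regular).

The point is a regular point.

There is no denominator, hence no pole anywhere.
The factor exp(4*k) is entire.
So the germ continues analytically to -7/12.


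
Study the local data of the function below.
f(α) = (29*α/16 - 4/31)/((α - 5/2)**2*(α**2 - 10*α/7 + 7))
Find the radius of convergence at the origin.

The radius of convergence is 5/2.

Denominator factor (α**2 - 10*α/7 + 7): discriminant -1272/49, complex-conjugate roots (5/7) + ((1/7)*sqrt(318))*i and (5/7) - ((1/7)*sqrt(318))*i; poles of order 1, moduli sqrt(7) and sqrt(7).
Denominator factor (α - 5/2)^2: pole of order 2 at 5/2, modulus 5/2.
The radius of convergence is the smallest modulus among the singular points: 5/2.


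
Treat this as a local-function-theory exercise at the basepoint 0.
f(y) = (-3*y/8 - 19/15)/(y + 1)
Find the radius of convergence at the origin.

Denominator factor (y + 1): pole of order 1 at -1, modulus 1.
The radius of convergence is the smallest modulus among the singular points: 1.

The radius of convergence is 1.


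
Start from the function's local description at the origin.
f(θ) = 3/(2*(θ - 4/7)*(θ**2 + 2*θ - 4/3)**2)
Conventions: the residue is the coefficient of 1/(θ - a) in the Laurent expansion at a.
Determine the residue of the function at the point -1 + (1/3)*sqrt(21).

The residue is -64827/1600 - (98901/11200)*sqrt(21).

The factor θ**2 + 2*θ - 4/3 splits as (θ - a)(θ - a') with a = -1 + (1/3)*sqrt(21), a' = -1 - (1/3)*sqrt(21). At the order-2 pole a set g(θ) = (θ - a)^2*f(θ) = [3/(2*(θ - 4/7))] / (θ - a')^2.
Order-2 pole: residue = g'(a); g'(-1 + (1/3)*sqrt(21)) = -64827/1600 - (98901/11200)*sqrt(21), so the residue is -64827/1600 - (98901/11200)*sqrt(21).


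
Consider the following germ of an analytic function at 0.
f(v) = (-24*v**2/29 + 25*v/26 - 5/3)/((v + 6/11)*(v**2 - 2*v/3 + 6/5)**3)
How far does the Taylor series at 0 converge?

Denominator factor (v + 6/11): pole of order 1 at -6/11, modulus 6/11.
Denominator factor (v**2 - 2*v/3 + 6/5)^3: discriminant -196/45, complex-conjugate roots (1/3) + ((7/15)*sqrt(5))*i and (1/3) - ((7/15)*sqrt(5))*i; poles of order 3, moduli (1/5)*sqrt(30) and (1/5)*sqrt(30).
The radius of convergence is the smallest modulus among the singular points: 6/11.

The radius of convergence is 6/11.


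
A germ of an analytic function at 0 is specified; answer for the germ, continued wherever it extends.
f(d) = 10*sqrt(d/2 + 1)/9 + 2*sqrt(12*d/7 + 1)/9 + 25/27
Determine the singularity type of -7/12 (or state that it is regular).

The point is an algebraic (square-root) branch point.

The term (2/9)*sqrt(1 - d/(-7/12)) has argument 1 - -7/12/(-7/12) = 0 at -7/12: a square-root (algebraic, two-sheeted) branch point; the remaining terms are analytic or single-valued there.


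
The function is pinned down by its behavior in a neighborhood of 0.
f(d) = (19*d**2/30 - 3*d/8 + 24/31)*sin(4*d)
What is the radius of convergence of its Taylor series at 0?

The factor sin(4*d) is entire and contributes no finite singular point.
The polynomial part has no poles.
No finite singular points: the Taylor series at 0 converges everywhere.

The radius of convergence is infinite.


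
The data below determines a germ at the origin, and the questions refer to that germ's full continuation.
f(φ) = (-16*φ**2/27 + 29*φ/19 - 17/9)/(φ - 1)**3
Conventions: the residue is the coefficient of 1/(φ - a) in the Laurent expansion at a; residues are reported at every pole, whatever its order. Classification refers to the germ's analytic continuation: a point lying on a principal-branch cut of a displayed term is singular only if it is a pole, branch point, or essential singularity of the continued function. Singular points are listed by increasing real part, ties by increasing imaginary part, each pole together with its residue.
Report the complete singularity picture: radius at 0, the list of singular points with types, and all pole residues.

Denominator factor (φ - 1)^3: pole of order 3 at 1, modulus 1.
The radius of convergence is the smallest modulus among the singular points: 1.
At the order-3 pole 1 set g(φ) = (φ - (1))^3*f(φ) = -16*φ**2/27 + 29*φ/19 - 17/9.
Order-3 pole: residue = g''(a)/2; g''(1) = -32/27, so the residue is -16/27.

Radius of convergence at 0: 1.
At 1: a pole of order 3; residue -16/27.


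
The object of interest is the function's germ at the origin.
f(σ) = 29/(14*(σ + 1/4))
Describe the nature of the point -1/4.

The point is a pole of order 1.

The denominator factor σ + 1/4 vanishes at -1/4 and appears to the power 1; the numerator there equals 29/14, nonzero, and no other factor vanishes.
Hence a pole whose order is the multiplicity, 1.


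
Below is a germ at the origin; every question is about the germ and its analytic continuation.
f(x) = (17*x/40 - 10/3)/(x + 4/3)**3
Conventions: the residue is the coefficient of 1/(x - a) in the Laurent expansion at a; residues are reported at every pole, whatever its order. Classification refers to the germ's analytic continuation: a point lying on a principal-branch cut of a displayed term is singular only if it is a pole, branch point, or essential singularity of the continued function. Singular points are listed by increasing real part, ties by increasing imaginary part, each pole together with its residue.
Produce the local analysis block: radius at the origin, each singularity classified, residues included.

Radius of convergence at 0: 4/3.
At -4/3: a pole of order 3; residue 0.

Denominator factor (x + 4/3)^3: pole of order 3 at -4/3, modulus 4/3.
The radius of convergence is the smallest modulus among the singular points: 4/3.
At the order-3 pole -4/3 set g(x) = (x - (-4/3))^3*f(x) = 17*x/40 - 10/3.
Order-3 pole: residue = g''(a)/2; g''(-4/3) = 0, so the residue is 0.


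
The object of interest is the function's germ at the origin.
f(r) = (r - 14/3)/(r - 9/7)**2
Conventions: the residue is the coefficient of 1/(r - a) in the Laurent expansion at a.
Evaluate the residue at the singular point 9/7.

At the order-2 pole 9/7 set g(r) = (r - (9/7))^2*f(r) = r - 14/3.
Order-2 pole: residue = g'(a); g'(9/7) = 1, so the residue is 1.

The residue is 1.


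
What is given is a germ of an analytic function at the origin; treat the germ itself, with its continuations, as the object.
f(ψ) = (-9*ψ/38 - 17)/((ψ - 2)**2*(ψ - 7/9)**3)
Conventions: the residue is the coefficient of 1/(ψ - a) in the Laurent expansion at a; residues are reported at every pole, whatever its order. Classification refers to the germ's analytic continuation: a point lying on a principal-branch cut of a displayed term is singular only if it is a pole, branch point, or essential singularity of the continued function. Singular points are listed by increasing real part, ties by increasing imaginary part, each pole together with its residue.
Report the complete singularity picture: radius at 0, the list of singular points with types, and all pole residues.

Denominator factor (ψ - 2)^2: pole of order 2 at 2, modulus 2.
Denominator factor (ψ - 7/9)^3: pole of order 3 at 7/9, modulus 7/9.
The radius of convergence is the smallest modulus among the singular points: 7/9.
At the order-3 pole 7/9 set g(ψ) = (ψ - (7/9))^3*f(ψ) = (-9*ψ/38 - 17)/(ψ - 2)**2.
Order-3 pole: residue = g''(a)/2; g''(7/9) = -12997341/278179, so the residue is -12997341/556358.
At the order-2 pole 2 set g(ψ) = (ψ - (2))^2*f(ψ) = (-9*ψ/38 - 17)/(ψ - 7/9)**3.
Order-2 pole: residue = g'(a); g'(2) = 12997341/556358, so the residue is 12997341/556358.
List the singular points by increasing real part (a conjugate pair: the negative imaginary part first).

Radius of convergence at 0: 7/9.
At 7/9: a pole of order 3; residue -12997341/556358.
At 2: a pole of order 2; residue 12997341/556358.


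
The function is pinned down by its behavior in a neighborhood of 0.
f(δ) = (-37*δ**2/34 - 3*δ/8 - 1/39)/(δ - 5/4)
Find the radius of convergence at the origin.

Denominator factor (δ - 5/4): pole of order 1 at 5/4, modulus 5/4.
The radius of convergence is the smallest modulus among the singular points: 5/4.

The radius of convergence is 5/4.


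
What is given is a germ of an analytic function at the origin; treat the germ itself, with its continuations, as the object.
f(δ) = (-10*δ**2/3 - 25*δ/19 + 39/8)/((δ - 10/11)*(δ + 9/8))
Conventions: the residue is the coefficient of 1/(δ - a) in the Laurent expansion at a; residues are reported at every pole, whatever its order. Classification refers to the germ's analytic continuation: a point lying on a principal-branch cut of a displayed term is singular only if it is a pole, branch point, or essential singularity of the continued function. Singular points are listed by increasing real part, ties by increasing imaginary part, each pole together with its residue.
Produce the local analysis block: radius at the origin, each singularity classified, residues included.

Radius of convergence at 0: 10/11.
At -9/8: a pole of order 1; residue -14289/13604.
At 10/11: a pole of order 1; residue 50983/112233.

Denominator factor (δ - 10/11): pole of order 1 at 10/11, modulus 10/11.
Denominator factor (δ + 9/8): pole of order 1 at -9/8, modulus 9/8.
The radius of convergence is the smallest modulus among the singular points: 10/11.
At the order-1 pole -9/8 set g(δ) = (δ - (-9/8))*f(δ) = (-10*δ**2/3 - 25*δ/19 + 39/8)/(δ - 10/11).
Simple pole: residue = g(a) at a = -9/8, which is -14289/13604.
At the order-1 pole 10/11 set g(δ) = (δ - (10/11))*f(δ) = (-10*δ**2/3 - 25*δ/19 + 39/8)/(δ + 9/8).
Simple pole: residue = g(a) at a = 10/11, which is 50983/112233.
List the singular points by increasing real part (a conjugate pair: the negative imaginary part first).


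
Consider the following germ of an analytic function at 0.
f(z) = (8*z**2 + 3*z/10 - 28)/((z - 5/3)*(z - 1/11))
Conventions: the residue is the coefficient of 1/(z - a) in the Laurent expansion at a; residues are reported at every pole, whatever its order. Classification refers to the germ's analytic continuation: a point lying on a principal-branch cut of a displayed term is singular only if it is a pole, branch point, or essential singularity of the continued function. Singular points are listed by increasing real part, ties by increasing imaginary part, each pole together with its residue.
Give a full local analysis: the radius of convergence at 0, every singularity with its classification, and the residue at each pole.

Radius of convergence at 0: 1/11.
At 1/11: a pole of order 1; residue 101301/5720.
At 5/3: a pole of order 1; residue -1045/312.

Denominator factor (z - 1/11): pole of order 1 at 1/11, modulus 1/11.
Denominator factor (z - 5/3): pole of order 1 at 5/3, modulus 5/3.
The radius of convergence is the smallest modulus among the singular points: 1/11.
At the order-1 pole 1/11 set g(z) = (z - (1/11))*f(z) = (8*z**2 + 3*z/10 - 28)/(z - 5/3).
Simple pole: residue = g(a) at a = 1/11, which is 101301/5720.
At the order-1 pole 5/3 set g(z) = (z - (5/3))*f(z) = (8*z**2 + 3*z/10 - 28)/(z - 1/11).
Simple pole: residue = g(a) at a = 5/3, which is -1045/312.
List the singular points by increasing real part (a conjugate pair: the negative imaginary part first).


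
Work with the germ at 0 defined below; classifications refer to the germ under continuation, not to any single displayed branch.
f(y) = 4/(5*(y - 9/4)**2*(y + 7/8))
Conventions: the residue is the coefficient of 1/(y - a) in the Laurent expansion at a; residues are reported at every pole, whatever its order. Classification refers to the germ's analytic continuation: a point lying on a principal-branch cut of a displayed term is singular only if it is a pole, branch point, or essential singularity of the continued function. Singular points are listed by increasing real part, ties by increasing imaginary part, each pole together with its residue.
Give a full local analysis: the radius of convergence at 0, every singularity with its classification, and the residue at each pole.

Radius of convergence at 0: 7/8.
At -7/8: a pole of order 1; residue 256/3125.
At 9/4: a pole of order 2; residue -256/3125.

Denominator factor (y - 9/4)^2: pole of order 2 at 9/4, modulus 9/4.
Denominator factor (y + 7/8): pole of order 1 at -7/8, modulus 7/8.
The radius of convergence is the smallest modulus among the singular points: 7/8.
At the order-1 pole -7/8 set g(y) = (y - (-7/8))*f(y) = 4/(5*(y - 9/4)**2).
Simple pole: residue = g(a) at a = -7/8, which is 256/3125.
At the order-2 pole 9/4 set g(y) = (y - (9/4))^2*f(y) = 4/(5*(y + 7/8)).
Order-2 pole: residue = g'(a); g'(9/4) = -256/3125, so the residue is -256/3125.
List the singular points by increasing real part (a conjugate pair: the negative imaginary part first).


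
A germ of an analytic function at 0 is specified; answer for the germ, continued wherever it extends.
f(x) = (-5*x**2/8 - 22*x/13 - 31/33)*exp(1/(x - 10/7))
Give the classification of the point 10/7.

The exponent 1/(x - (10/7)) has a pole at 10/7, so exp(1/(x - (10/7))) takes every nonzero value near it: an essential singularity (not a pole of any order).

The point is an essential singularity.


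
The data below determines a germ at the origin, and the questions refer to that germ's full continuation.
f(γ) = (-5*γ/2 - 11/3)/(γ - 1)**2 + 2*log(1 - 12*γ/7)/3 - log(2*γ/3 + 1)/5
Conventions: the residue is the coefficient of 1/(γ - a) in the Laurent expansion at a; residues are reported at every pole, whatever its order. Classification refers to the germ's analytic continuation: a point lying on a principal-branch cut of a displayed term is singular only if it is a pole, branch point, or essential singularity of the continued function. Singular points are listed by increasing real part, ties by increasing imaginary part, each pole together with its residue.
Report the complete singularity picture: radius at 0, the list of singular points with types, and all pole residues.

Denominator factor (γ - 1)^2: pole of order 2 at 1, modulus 1.
Branch term (-1/5)*log(1 - γ/(-3/2)): its argument vanishes at γ = -3/2, a logarithmic branch point, modulus 3/2.
Branch term (2/3)*log(1 - γ/(7/12)): its argument vanishes at γ = 7/12, a logarithmic branch point, modulus 7/12.
The radius of convergence is the smallest modulus among the singular points: 7/12.
The branch terms are analytic at 1 and contribute nothing to the residue; only the rational part matters.
At the order-2 pole 1 set g(γ) = (γ - (1))^2*(rational part) = -5*γ/2 - 11/3.
Order-2 pole: residue = g'(a); g'(1) = -5/2, so the residue is -5/2.
List the singular points by increasing real part (a conjugate pair: the negative imaginary part first).

Radius of convergence at 0: 7/12.
At -3/2: a logarithmic branch point.
At 7/12: a logarithmic branch point.
At 1: a pole of order 2; residue -5/2.
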